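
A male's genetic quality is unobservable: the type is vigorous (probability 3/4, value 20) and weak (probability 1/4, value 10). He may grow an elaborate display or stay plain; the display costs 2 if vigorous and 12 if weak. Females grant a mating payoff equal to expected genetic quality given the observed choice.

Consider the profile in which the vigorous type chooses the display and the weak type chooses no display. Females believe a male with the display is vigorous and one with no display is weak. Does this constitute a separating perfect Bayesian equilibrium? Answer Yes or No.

Under these beliefs, the display earns mating payoff 20 and no display earns mating payoff 10.
vigorous: the display nets 20 − 2 = 18; no display nets 10. vigorous prefers the display.
weak: the display nets 20 − 12 = 8; no display nets 10. weak prefers no display.
Neither type deviates, so the separating profile is an equilibrium.

Yes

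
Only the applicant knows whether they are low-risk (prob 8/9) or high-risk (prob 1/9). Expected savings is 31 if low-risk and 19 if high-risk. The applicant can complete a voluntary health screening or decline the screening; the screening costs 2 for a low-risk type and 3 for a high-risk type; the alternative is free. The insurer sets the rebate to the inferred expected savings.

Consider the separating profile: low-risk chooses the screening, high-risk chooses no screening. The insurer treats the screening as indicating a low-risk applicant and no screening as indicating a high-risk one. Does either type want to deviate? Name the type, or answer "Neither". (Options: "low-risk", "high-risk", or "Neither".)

The screening pays 31; no screening pays 19.
low-risk: assigned the screening, nets 31 − 2 = 29; deviating to no screening nets 19.
high-risk: assigned no screening, nets 19; deviating to the screening nets 31 − 3 = 28.
The high-risk type gains 9 by deviating.

high-risk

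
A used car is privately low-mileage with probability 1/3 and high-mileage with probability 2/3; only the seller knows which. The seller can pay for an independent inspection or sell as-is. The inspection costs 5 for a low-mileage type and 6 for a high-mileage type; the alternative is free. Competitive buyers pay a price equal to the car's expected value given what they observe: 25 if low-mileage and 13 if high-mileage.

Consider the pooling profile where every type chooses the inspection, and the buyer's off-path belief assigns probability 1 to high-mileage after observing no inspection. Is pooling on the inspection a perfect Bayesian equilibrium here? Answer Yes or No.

On path, the buyer holds the prior and pays 1/3·25 + 2/3·13 = 17. Off path (no inspection), believing high-mileage, it pays 13.
low-mileage: the inspection nets 17 − 5 = 12; no inspection nets 13. low-mileage would deviate.
high-mileage: the inspection nets 17 − 6 = 11; no inspection nets 13. high-mileage would deviate.
A type deviates, so pooling fails.

No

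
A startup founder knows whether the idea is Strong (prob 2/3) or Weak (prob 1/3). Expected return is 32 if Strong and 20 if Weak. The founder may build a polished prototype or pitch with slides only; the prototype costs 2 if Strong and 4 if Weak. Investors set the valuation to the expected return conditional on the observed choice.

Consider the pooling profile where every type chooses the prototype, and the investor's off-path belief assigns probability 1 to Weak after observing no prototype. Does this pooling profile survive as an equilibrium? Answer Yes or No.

Yes

On path, the investor holds the prior and pays 2/3·32 + 1/3·20 = 28. Off path (no prototype), believing Weak, it pays 20.
Strong: the prototype nets 28 − 2 = 26; no prototype nets 20. Strong stays.
Weak: the prototype nets 28 − 4 = 24; no prototype nets 20. Weak stays.
No type deviates, so pooling is sustained.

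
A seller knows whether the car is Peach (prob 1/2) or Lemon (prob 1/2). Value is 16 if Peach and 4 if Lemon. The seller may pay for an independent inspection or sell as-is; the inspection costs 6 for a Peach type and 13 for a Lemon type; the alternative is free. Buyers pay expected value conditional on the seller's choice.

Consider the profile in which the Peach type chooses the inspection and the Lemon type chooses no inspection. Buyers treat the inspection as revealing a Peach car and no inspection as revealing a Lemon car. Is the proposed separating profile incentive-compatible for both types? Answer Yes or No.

Under these beliefs, the inspection earns price 16 and no inspection earns price 4.
Peach: the inspection nets 16 − 6 = 10; no inspection nets 4. Peach prefers the inspection.
Lemon: the inspection nets 16 − 13 = 3; no inspection nets 4. Lemon prefers no inspection.
Neither type deviates, so the separating profile is an equilibrium.

Yes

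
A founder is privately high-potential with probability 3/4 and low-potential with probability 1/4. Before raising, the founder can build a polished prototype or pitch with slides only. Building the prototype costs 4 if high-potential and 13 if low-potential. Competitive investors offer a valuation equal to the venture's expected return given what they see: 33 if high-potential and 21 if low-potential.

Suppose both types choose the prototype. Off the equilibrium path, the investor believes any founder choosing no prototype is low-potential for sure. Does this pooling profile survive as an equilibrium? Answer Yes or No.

No

On path, the investor holds the prior and pays 3/4·33 + 1/4·21 = 30. Off path (no prototype), believing low-potential, it pays 21.
high-potential: the prototype nets 30 − 4 = 26; no prototype nets 21. high-potential stays.
low-potential: the prototype nets 30 − 13 = 17; no prototype nets 21. low-potential would deviate.
A type deviates, so pooling fails.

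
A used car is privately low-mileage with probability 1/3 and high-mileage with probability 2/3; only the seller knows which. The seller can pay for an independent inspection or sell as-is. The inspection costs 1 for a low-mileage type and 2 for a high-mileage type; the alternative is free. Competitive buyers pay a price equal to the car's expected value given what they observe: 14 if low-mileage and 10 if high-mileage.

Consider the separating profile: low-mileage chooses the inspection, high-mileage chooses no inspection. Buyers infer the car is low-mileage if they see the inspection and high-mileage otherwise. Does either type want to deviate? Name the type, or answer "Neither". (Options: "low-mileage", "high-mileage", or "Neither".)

high-mileage

The inspection pays 14; no inspection pays 10.
low-mileage: assigned the inspection, nets 14 − 1 = 13; deviating to no inspection nets 10.
high-mileage: assigned no inspection, nets 10; deviating to the inspection nets 14 − 2 = 12.
The high-mileage type gains 2 by deviating.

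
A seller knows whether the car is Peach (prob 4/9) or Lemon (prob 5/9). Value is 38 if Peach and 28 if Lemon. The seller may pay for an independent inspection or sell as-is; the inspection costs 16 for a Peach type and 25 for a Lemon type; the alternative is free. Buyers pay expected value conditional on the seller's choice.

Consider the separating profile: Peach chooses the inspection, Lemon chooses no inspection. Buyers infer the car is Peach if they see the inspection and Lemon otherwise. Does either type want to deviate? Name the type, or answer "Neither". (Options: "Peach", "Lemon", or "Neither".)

The inspection pays 38; no inspection pays 28.
Peach: assigned the inspection, nets 38 − 16 = 22; deviating to no inspection nets 28.
Lemon: assigned no inspection, nets 28; deviating to the inspection nets 38 − 25 = 13.
The Peach type gains 6 by deviating.

Peach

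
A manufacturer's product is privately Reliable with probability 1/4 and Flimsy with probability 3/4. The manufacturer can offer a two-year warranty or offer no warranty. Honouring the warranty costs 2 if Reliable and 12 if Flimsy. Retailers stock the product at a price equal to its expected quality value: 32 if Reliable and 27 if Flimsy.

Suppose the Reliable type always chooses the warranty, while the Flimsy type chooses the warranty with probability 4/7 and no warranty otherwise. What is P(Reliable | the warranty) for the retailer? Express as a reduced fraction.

7/19

P(the warranty) = (1/4)·1 + (3/4)·(4/7) = 19/28.
By Bayes' rule, P(Reliable | the warranty) = (1/4) / (19/28) = 7/19.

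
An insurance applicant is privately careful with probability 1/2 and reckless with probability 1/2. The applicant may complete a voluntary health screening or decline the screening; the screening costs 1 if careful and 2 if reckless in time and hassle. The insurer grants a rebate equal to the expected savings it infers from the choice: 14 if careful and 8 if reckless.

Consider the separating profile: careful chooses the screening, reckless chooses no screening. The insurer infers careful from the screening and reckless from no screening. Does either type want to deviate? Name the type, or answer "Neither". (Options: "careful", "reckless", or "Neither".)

The screening pays 14; no screening pays 8.
careful: assigned the screening, nets 14 − 1 = 13; deviating to no screening nets 8.
reckless: assigned no screening, nets 8; deviating to the screening nets 14 − 2 = 12.
The reckless type gains 4 by deviating.

reckless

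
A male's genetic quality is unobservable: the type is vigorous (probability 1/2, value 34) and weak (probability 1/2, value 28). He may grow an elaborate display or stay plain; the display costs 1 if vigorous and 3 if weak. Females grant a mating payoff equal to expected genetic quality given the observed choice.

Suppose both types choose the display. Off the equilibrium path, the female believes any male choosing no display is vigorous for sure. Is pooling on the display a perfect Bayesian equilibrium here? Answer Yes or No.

On path, the female holds the prior and pays 1/2·34 + 1/2·28 = 31. Off path (no display), believing vigorous, it pays 34.
vigorous: the display nets 31 − 1 = 30; no display nets 34. vigorous would deviate.
weak: the display nets 31 − 3 = 28; no display nets 34. weak would deviate.
A type deviates, so pooling fails.

No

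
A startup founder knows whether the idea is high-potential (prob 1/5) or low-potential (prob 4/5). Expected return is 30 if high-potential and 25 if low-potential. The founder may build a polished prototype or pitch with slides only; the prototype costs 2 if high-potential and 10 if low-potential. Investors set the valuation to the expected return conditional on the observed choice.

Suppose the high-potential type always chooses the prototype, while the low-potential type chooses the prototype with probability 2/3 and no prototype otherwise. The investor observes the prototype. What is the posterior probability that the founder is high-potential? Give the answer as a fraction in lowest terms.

P(the prototype) = (1/5)·1 + (4/5)·(2/3) = 11/15.
By Bayes' rule, P(high-potential | the prototype) = (1/5) / (11/15) = 3/11.

3/11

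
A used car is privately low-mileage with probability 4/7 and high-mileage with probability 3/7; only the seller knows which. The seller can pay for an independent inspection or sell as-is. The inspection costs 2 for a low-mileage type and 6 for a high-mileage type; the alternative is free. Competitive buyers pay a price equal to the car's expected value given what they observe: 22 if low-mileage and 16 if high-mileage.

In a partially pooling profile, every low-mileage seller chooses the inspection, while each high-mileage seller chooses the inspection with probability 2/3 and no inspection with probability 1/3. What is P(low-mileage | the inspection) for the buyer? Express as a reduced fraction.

2/3

P(the inspection) = (4/7)·1 + (3/7)·(2/3) = 6/7.
By Bayes' rule, P(low-mileage | the inspection) = (4/7) / (6/7) = 2/3.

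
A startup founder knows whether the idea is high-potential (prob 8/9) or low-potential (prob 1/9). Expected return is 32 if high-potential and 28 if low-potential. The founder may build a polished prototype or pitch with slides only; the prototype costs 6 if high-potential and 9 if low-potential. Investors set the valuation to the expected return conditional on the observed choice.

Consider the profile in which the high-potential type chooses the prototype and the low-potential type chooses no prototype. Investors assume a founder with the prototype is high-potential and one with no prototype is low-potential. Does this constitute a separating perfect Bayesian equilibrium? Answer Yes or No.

Under these beliefs, the prototype earns valuation 32 and no prototype earns valuation 28.
high-potential: the prototype nets 32 − 6 = 26; no prototype nets 28. high-potential would deviate to no prototype.
low-potential: the prototype nets 32 − 9 = 23; no prototype nets 28. low-potential prefers no prototype.
high-potential has a profitable deviation, so the profile is not an equilibrium.

No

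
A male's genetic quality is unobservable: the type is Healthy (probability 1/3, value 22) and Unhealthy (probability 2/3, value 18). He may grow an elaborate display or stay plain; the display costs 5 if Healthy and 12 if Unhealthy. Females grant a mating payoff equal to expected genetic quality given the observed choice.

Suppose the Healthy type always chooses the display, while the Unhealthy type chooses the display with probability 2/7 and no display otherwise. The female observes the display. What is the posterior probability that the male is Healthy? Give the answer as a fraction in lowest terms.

7/11

P(the display) = (1/3)·1 + (2/3)·(2/7) = 11/21.
By Bayes' rule, P(Healthy | the display) = (1/3) / (11/21) = 7/11.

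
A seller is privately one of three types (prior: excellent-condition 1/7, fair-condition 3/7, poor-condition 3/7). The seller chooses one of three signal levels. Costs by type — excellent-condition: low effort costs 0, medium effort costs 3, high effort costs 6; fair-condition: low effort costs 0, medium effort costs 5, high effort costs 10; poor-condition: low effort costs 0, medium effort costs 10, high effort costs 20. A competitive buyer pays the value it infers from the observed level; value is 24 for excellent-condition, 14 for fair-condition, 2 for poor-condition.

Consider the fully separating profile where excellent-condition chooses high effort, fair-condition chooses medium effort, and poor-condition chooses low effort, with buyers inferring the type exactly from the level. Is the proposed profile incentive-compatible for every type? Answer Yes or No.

Separating prices: high effort → 24, medium effort → 14, low effort → 2.
excellent-condition (assigned high effort): low effort: 2 − 0 = 2; medium effort: 14 − 3 = 11; high effort: 24 − 6 = 18. excellent-condition stays.
fair-condition (assigned medium effort): low effort: 2 − 0 = 2; medium effort: 14 − 5 = 9; high effort: 24 − 10 = 14. fair-condition prefers high effort.
poor-condition (assigned low effort): low effort: 2 − 0 = 2; medium effort: 14 − 10 = 4; high effort: 24 − 20 = 4. poor-condition prefers medium effort.
At least one type deviates; the separating profile fails.

No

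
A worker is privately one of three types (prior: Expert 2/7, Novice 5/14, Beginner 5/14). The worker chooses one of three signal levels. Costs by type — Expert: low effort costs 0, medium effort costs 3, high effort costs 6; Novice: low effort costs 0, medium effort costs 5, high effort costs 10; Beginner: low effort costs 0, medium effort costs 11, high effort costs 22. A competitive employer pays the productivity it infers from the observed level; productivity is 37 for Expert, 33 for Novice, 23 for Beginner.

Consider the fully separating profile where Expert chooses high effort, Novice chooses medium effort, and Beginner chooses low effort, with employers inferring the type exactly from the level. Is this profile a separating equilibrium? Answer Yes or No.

Yes

Separating wages: high effort → 37, medium effort → 33, low effort → 23.
Expert (assigned high effort): low effort: 23 − 0 = 23; medium effort: 33 − 3 = 30; high effort: 37 − 6 = 31. Expert stays.
Novice (assigned medium effort): low effort: 23 − 0 = 23; medium effort: 33 − 5 = 28; high effort: 37 − 10 = 27. Novice stays.
Beginner (assigned low effort): low effort: 23 − 0 = 23; medium effort: 33 − 11 = 22; high effort: 37 − 22 = 15. Beginner stays.
Every type prefers its assigned level; separation holds.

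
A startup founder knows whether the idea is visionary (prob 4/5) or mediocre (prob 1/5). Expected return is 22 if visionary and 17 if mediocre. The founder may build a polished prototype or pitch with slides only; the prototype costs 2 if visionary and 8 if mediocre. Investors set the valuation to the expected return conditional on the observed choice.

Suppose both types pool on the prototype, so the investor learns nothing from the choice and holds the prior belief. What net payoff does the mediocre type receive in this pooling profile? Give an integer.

Pooled valuation = 4/5·22 + 1/5·17 = 21.
mediocre pays cost 8 for the prototype, so net payoff = 21 − 8 = 13.

13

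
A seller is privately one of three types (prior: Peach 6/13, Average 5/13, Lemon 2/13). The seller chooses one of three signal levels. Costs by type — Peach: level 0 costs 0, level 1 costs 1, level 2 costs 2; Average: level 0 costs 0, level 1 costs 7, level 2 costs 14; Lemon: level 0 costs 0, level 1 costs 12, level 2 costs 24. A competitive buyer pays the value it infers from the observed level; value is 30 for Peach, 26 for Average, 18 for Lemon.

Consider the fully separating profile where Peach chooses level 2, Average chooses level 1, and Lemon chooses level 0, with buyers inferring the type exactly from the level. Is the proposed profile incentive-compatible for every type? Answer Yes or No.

Yes

Separating prices: level 2 → 30, level 1 → 26, level 0 → 18.
Peach (assigned level 2): level 0: 18 − 0 = 18; level 1: 26 − 1 = 25; level 2: 30 − 2 = 28. Peach stays.
Average (assigned level 1): level 0: 18 − 0 = 18; level 1: 26 − 7 = 19; level 2: 30 − 14 = 16. Average stays.
Lemon (assigned level 0): level 0: 18 − 0 = 18; level 1: 26 − 12 = 14; level 2: 30 − 24 = 6. Lemon stays.
Every type prefers its assigned level; separation holds.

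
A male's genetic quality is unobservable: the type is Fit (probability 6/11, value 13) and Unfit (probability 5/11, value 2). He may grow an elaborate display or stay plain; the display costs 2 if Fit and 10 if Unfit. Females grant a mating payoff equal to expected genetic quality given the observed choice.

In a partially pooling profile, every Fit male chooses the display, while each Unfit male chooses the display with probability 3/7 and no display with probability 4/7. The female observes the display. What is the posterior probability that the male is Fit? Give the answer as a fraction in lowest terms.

P(the display) = (6/11)·1 + (5/11)·(3/7) = 57/77.
By Bayes' rule, P(Fit | the display) = (6/11) / (57/77) = 14/19.

14/19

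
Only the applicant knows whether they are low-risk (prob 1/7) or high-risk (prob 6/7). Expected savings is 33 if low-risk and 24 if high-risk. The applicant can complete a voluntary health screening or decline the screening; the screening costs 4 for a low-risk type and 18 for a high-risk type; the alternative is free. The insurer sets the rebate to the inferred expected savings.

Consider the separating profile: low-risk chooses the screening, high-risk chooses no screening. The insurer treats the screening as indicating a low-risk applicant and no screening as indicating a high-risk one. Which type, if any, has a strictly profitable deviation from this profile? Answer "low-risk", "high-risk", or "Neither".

Neither

The screening pays 33; no screening pays 24.
low-risk: assigned the screening, nets 33 − 4 = 29; deviating to no screening nets 24.
high-risk: assigned no screening, nets 24; deviating to the screening nets 33 − 18 = 15.
Both types strictly prefer their assigned action; no profitable deviation.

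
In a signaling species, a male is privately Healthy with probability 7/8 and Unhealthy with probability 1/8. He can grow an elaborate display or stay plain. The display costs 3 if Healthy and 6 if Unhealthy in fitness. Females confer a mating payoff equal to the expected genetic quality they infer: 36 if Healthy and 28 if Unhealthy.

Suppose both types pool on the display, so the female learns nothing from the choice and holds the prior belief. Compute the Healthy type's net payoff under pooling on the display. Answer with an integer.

32

Pooled mating payoff = 7/8·36 + 1/8·28 = 35.
Healthy pays cost 3 for the display, so net payoff = 35 − 3 = 32.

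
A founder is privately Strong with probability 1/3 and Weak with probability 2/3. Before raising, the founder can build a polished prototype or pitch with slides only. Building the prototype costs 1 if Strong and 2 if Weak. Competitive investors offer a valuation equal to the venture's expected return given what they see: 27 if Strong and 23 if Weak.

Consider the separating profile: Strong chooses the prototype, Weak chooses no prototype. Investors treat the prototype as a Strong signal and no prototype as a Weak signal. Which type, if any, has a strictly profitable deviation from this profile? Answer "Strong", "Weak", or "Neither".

Weak

The prototype pays 27; no prototype pays 23.
Strong: assigned the prototype, nets 27 − 1 = 26; deviating to no prototype nets 23.
Weak: assigned no prototype, nets 23; deviating to the prototype nets 27 − 2 = 25.
The Weak type gains 2 by deviating.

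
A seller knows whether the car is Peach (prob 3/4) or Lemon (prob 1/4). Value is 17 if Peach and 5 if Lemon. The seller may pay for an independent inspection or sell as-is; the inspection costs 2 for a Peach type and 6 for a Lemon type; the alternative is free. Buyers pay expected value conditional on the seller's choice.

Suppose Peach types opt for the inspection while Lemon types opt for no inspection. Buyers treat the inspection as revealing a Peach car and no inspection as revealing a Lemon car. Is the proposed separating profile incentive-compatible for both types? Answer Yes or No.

No

Under these beliefs, the inspection earns price 17 and no inspection earns price 5.
Peach: the inspection nets 17 − 2 = 15; no inspection nets 5. Peach prefers the inspection.
Lemon: the inspection nets 17 − 6 = 11; no inspection nets 5. Lemon would deviate to the inspection.
Lemon has a profitable deviation, so the profile is not an equilibrium.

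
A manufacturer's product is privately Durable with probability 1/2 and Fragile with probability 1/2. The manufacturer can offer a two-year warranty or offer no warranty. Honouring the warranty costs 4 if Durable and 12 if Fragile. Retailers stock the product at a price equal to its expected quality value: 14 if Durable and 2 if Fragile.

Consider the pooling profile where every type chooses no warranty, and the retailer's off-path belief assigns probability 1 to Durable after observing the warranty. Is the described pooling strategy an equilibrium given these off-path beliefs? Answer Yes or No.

No

On path, the retailer holds the prior and pays 1/2·14 + 1/2·2 = 8. Off path (the warranty), believing Durable, it pays 14.
Durable: no warranty nets 8; the warranty nets 14 − 4 = 10. Durable would deviate.
Fragile: no warranty nets 8; the warranty nets 14 − 12 = 2. Fragile stays.
A type deviates, so pooling fails.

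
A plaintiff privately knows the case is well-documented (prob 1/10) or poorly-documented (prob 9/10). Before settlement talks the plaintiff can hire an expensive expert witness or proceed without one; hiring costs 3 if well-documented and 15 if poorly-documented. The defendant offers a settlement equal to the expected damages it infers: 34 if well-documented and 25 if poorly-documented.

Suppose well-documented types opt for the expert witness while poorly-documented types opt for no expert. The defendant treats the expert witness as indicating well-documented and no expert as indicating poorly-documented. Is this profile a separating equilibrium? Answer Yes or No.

Under these beliefs, the expert witness earns settlement 34 and no expert earns settlement 25.
well-documented: the expert witness nets 34 − 3 = 31; no expert nets 25. well-documented prefers the expert witness.
poorly-documented: the expert witness nets 34 − 15 = 19; no expert nets 25. poorly-documented prefers no expert.
Neither type deviates, so the separating profile is an equilibrium.

Yes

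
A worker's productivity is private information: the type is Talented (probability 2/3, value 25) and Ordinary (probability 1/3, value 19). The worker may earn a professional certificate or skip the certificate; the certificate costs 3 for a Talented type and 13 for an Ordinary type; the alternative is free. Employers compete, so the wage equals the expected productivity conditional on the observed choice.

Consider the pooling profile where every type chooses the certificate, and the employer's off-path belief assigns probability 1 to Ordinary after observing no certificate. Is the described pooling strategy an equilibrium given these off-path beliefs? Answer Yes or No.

On path, the employer holds the prior and pays 2/3·25 + 1/3·19 = 23. Off path (no certificate), believing Ordinary, it pays 19.
Talented: the certificate nets 23 − 3 = 20; no certificate nets 19. Talented stays.
Ordinary: the certificate nets 23 − 13 = 10; no certificate nets 19. Ordinary would deviate.
A type deviates, so pooling fails.

No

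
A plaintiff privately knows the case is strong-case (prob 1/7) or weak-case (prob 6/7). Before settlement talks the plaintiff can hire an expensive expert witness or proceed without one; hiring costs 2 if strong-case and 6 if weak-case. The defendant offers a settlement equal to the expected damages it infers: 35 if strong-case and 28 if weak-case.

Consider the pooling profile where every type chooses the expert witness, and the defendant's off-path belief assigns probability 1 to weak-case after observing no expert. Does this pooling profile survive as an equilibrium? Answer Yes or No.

No

On path, the defendant holds the prior and pays 1/7·35 + 6/7·28 = 29. Off path (no expert), believing weak-case, it pays 28.
strong-case: the expert witness nets 29 − 2 = 27; no expert nets 28. strong-case would deviate.
weak-case: the expert witness nets 29 − 6 = 23; no expert nets 28. weak-case would deviate.
A type deviates, so pooling fails.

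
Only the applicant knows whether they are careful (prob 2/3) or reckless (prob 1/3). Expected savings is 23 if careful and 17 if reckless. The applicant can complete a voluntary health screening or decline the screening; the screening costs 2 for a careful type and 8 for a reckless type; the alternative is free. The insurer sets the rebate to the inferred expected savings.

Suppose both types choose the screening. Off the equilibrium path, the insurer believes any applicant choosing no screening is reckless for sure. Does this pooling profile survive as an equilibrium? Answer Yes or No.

On path, the insurer holds the prior and pays 2/3·23 + 1/3·17 = 21. Off path (no screening), believing reckless, it pays 17.
careful: the screening nets 21 − 2 = 19; no screening nets 17. careful stays.
reckless: the screening nets 21 − 8 = 13; no screening nets 17. reckless would deviate.
A type deviates, so pooling fails.

No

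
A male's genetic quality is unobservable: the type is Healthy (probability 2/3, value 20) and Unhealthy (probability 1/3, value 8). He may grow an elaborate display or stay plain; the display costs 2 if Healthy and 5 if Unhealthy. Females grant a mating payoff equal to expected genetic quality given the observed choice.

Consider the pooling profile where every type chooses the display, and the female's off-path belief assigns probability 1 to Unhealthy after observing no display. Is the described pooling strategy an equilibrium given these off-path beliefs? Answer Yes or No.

Yes

On path, the female holds the prior and pays 2/3·20 + 1/3·8 = 16. Off path (no display), believing Unhealthy, it pays 8.
Healthy: the display nets 16 − 2 = 14; no display nets 8. Healthy stays.
Unhealthy: the display nets 16 − 5 = 11; no display nets 8. Unhealthy stays.
No type deviates, so pooling is sustained.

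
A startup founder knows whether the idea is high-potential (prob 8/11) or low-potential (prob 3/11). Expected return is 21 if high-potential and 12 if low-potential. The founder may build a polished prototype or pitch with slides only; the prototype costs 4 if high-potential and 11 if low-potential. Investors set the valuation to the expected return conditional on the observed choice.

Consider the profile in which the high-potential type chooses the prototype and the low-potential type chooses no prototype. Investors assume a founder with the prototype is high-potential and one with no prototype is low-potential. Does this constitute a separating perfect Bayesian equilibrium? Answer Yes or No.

Under these beliefs, the prototype earns valuation 21 and no prototype earns valuation 12.
high-potential: the prototype nets 21 − 4 = 17; no prototype nets 12. high-potential prefers the prototype.
low-potential: the prototype nets 21 − 11 = 10; no prototype nets 12. low-potential prefers no prototype.
Neither type deviates, so the separating profile is an equilibrium.

Yes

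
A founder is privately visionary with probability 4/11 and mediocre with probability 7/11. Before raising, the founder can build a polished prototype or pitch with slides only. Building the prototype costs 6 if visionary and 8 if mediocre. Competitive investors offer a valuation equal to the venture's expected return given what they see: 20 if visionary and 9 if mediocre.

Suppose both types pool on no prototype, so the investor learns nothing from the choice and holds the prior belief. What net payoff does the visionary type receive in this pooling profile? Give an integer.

Pooled valuation = 4/11·20 + 7/11·9 = 13.
visionary pays no cost for no prototype, so net payoff = 13.

13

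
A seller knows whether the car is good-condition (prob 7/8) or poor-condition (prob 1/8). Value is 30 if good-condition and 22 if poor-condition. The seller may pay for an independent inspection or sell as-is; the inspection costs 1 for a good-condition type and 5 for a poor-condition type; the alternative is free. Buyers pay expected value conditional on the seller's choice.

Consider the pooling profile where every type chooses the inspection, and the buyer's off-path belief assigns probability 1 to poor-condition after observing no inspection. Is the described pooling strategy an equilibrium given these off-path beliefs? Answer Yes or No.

Yes

On path, the buyer holds the prior and pays 7/8·30 + 1/8·22 = 29. Off path (no inspection), believing poor-condition, it pays 22.
good-condition: the inspection nets 29 − 1 = 28; no inspection nets 22. good-condition stays.
poor-condition: the inspection nets 29 − 5 = 24; no inspection nets 22. poor-condition stays.
No type deviates, so pooling is sustained.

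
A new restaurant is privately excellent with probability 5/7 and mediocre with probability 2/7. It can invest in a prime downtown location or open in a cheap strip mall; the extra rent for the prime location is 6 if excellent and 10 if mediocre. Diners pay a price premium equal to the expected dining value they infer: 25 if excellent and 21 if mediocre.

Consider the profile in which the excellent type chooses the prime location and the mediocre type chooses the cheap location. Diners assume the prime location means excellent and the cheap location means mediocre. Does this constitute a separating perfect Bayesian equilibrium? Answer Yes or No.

No

Under these beliefs, the prime location earns price premium 25 and the cheap location earns price premium 21.
excellent: the prime location nets 25 − 6 = 19; the cheap location nets 21. excellent would deviate to the cheap location.
mediocre: the prime location nets 25 − 10 = 15; the cheap location nets 21. mediocre prefers the cheap location.
excellent has a profitable deviation, so the profile is not an equilibrium.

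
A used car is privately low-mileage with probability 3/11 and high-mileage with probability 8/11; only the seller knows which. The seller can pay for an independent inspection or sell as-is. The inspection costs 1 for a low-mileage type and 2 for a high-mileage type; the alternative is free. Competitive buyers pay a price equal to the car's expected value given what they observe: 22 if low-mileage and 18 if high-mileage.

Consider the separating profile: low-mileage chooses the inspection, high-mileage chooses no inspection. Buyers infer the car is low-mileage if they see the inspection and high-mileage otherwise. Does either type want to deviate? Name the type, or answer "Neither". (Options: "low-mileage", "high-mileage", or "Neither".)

high-mileage

The inspection pays 22; no inspection pays 18.
low-mileage: assigned the inspection, nets 22 − 1 = 21; deviating to no inspection nets 18.
high-mileage: assigned no inspection, nets 18; deviating to the inspection nets 22 − 2 = 20.
The high-mileage type gains 2 by deviating.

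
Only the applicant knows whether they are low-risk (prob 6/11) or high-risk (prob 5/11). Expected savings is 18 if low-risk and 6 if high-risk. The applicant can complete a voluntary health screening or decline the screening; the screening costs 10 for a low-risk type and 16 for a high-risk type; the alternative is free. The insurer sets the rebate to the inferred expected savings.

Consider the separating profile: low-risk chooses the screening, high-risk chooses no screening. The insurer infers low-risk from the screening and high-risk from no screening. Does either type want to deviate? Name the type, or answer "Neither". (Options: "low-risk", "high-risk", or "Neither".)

Neither

The screening pays 18; no screening pays 6.
low-risk: assigned the screening, nets 18 − 10 = 8; deviating to no screening nets 6.
high-risk: assigned no screening, nets 6; deviating to the screening nets 18 − 16 = 2.
Both types strictly prefer their assigned action; no profitable deviation.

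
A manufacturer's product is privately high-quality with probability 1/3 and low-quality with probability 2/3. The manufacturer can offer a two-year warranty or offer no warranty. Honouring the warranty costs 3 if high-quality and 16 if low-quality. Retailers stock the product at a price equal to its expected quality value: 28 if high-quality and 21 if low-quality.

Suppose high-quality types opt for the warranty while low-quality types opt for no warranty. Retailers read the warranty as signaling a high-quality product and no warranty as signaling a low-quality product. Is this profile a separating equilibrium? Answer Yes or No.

Under these beliefs, the warranty earns price 28 and no warranty earns price 21.
high-quality: the warranty nets 28 − 3 = 25; no warranty nets 21. high-quality prefers the warranty.
low-quality: the warranty nets 28 − 16 = 12; no warranty nets 21. low-quality prefers no warranty.
Neither type deviates, so the separating profile is an equilibrium.

Yes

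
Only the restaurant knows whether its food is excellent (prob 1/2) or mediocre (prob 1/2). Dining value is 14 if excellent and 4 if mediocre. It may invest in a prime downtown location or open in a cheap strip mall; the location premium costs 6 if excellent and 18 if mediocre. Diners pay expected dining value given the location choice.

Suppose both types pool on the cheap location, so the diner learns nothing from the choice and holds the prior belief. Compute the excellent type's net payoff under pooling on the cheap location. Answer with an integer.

9

Pooled price premium = 1/2·14 + 1/2·4 = 9.
excellent pays no cost for the cheap location, so net payoff = 9.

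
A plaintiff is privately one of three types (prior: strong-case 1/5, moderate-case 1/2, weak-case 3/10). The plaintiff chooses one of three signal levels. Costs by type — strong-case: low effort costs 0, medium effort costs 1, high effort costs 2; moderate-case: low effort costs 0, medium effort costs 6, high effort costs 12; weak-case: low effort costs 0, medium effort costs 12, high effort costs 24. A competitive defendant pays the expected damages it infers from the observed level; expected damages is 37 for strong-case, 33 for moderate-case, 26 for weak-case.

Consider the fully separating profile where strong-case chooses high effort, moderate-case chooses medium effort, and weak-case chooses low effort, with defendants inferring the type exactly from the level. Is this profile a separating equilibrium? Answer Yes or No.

Yes

Separating settlements: high effort → 37, medium effort → 33, low effort → 26.
strong-case (assigned high effort): low effort: 26 − 0 = 26; medium effort: 33 − 1 = 32; high effort: 37 − 2 = 35. strong-case stays.
moderate-case (assigned medium effort): low effort: 26 − 0 = 26; medium effort: 33 − 6 = 27; high effort: 37 − 12 = 25. moderate-case stays.
weak-case (assigned low effort): low effort: 26 − 0 = 26; medium effort: 33 − 12 = 21; high effort: 37 − 24 = 13. weak-case stays.
Every type prefers its assigned level; separation holds.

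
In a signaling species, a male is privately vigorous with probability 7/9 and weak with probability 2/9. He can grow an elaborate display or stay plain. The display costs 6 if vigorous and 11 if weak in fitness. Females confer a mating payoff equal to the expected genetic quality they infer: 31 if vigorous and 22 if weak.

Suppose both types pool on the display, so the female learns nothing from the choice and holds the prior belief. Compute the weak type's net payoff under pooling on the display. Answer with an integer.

18

Pooled mating payoff = 7/9·31 + 2/9·22 = 29.
weak pays cost 11 for the display, so net payoff = 29 − 11 = 18.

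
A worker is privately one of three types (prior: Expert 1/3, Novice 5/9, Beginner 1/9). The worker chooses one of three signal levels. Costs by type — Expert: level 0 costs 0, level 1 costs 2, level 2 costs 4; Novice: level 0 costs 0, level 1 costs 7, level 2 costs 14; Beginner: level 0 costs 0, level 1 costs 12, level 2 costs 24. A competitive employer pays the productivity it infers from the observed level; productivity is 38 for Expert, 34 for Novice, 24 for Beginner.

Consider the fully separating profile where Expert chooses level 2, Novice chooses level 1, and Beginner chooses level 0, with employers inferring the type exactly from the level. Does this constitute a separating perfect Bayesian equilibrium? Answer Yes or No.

Yes

Separating wages: level 2 → 38, level 1 → 34, level 0 → 24.
Expert (assigned level 2): level 0: 24 − 0 = 24; level 1: 34 − 2 = 32; level 2: 38 − 4 = 34. Expert stays.
Novice (assigned level 1): level 0: 24 − 0 = 24; level 1: 34 − 7 = 27; level 2: 38 − 14 = 24. Novice stays.
Beginner (assigned level 0): level 0: 24 − 0 = 24; level 1: 34 − 12 = 22; level 2: 38 − 24 = 14. Beginner stays.
Every type prefers its assigned level; separation holds.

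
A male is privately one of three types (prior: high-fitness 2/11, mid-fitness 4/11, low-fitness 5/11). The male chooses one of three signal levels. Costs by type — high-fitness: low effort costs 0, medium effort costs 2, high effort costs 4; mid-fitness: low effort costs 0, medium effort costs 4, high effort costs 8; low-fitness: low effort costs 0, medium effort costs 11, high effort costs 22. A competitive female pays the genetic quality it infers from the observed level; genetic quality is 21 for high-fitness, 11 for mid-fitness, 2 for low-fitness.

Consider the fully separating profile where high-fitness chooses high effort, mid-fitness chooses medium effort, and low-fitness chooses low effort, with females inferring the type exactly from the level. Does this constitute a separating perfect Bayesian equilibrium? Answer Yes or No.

Separating mating payoffs: high effort → 21, medium effort → 11, low effort → 2.
high-fitness (assigned high effort): low effort: 2 − 0 = 2; medium effort: 11 − 2 = 9; high effort: 21 − 4 = 17. high-fitness stays.
mid-fitness (assigned medium effort): low effort: 2 − 0 = 2; medium effort: 11 − 4 = 7; high effort: 21 − 8 = 13. mid-fitness prefers high effort.
low-fitness (assigned low effort): low effort: 2 − 0 = 2; medium effort: 11 − 11 = 0; high effort: 21 − 22 = -1. low-fitness stays.
At least one type deviates; the separating profile fails.

No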